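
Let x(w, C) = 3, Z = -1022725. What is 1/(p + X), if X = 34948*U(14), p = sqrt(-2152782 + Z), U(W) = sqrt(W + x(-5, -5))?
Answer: 1/(34948*sqrt(17) + I*sqrt(3175507)) ≈ 6.9388e-6 - 8.581e-8*I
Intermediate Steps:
U(W) = sqrt(3 + W) (U(W) = sqrt(W + 3) = sqrt(3 + W))
p = I*sqrt(3175507) (p = sqrt(-2152782 - 1022725) = sqrt(-3175507) = I*sqrt(3175507) ≈ 1782.0*I)
X = 34948*sqrt(17) (X = 34948*sqrt(3 + 14) = 34948*sqrt(17) ≈ 1.4409e+5)
1/(p + X) = 1/(I*sqrt(3175507) + 34948*sqrt(17)) = 1/(34948*sqrt(17) + I*sqrt(3175507))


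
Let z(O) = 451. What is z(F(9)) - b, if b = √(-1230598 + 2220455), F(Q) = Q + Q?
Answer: 451 - 29*√1177 ≈ -543.92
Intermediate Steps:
F(Q) = 2*Q
b = 29*√1177 (b = √989857 = 29*√1177 ≈ 994.92)
z(F(9)) - b = 451 - 29*√1177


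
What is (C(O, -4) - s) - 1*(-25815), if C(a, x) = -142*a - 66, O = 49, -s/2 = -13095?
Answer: -7399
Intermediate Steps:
s = 26190 (s = -2*(-13095) = 26190)
C(a, x) = -66 - 142*a
(C(O, -4) - s) - 1*(-25815) = ((-66 - 142*49) - 1*26190) - 1*(-25815) = ((-66 - 6958) - 26190) + 25815 = (-7024 - 26190) + 25815 = -33214 + 25815 = -7399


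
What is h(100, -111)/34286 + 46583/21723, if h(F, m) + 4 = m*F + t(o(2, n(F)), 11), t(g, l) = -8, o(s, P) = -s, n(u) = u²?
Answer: 677879381/372397389 ≈ 1.8203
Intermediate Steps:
h(F, m) = -12 + F*m (h(F, m) = -4 + (m*F - 8) = -4 + (F*m - 8) = -4 + (-8 + F*m) = -12 + F*m)
h(100, -111)/34286 + 46583/21723 = (-12 + 100*(-111))/34286 + 46583/21723 = (-12 - 11100)*(1/34286) + 46583*(1/21723) = -11112*1/34286 + 46583/21723 = -5556/17143 + 46583/21723 = 677879381/372397389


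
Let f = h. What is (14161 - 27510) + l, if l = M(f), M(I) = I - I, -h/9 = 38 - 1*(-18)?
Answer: -13349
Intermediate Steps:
h = -504 (h = -9*(38 - 1*(-18)) = -9*(38 + 18) = -9*56 = -504)
f = -504
M(I) = 0
l = 0
(14161 - 27510) + l = (14161 - 27510) + 0 = -13349 + 0 = -13349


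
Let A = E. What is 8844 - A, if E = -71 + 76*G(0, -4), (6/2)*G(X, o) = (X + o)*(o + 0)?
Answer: 25529/3 ≈ 8509.7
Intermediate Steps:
G(X, o) = o*(X + o)/3 (G(X, o) = ((X + o)*(o + 0))/3 = ((X + o)*o)/3 = (o*(X + o))/3 = o*(X + o)/3)
E = 1003/3 (E = -71 + 76*((⅓)*(-4)*(0 - 4)) = -71 + 76*((⅓)*(-4)*(-4)) = -71 + 76*(16/3) = -71 + 1216/3 = 1003/3 ≈ 334.33)
A = 1003/3 ≈ 334.33
8844 - A = 8844 - 1*1003/3 = 8844 - 1003/3 = 25529/3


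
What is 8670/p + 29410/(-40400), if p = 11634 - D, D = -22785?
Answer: -22066493/46350920 ≈ -0.47607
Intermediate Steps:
p = 34419 (p = 11634 - 1*(-22785) = 11634 + 22785 = 34419)
8670/p + 29410/(-40400) = 8670/34419 + 29410/(-40400) = 8670*(1/34419) + 29410*(-1/40400) = 2890/11473 - 2941/4040 = -22066493/46350920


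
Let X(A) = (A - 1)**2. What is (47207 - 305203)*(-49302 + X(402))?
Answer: -28766296004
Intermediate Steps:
X(A) = (-1 + A)**2
(47207 - 305203)*(-49302 + X(402)) = (47207 - 305203)*(-49302 + (-1 + 402)**2) = -257996*(-49302 + 401**2) = -257996*(-49302 + 160801) = -257996*111499 = -28766296004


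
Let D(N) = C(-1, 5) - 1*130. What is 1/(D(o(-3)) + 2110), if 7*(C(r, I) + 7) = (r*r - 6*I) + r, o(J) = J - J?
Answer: 7/13781 ≈ 0.00050795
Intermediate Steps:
o(J) = 0
C(r, I) = -7 - 6*I/7 + r/7 + r**2/7 (C(r, I) = -7 + ((r*r - 6*I) + r)/7 = -7 + ((r**2 - 6*I) + r)/7 = -7 + (r + r**2 - 6*I)/7 = -7 + (-6*I/7 + r/7 + r**2/7) = -7 - 6*I/7 + r/7 + r**2/7)
D(N) = -989/7 (D(N) = (-7 - 6/7*5 + (1/7)*(-1) + (1/7)*(-1)**2) - 1*130 = (-7 - 30/7 - 1/7 + (1/7)*1) - 130 = (-7 - 30/7 - 1/7 + 1/7) - 130 = -79/7 - 130 = -989/7)
1/(D(o(-3)) + 2110) = 1/(-989/7 + 2110) = 1/(13781/7) = 7/13781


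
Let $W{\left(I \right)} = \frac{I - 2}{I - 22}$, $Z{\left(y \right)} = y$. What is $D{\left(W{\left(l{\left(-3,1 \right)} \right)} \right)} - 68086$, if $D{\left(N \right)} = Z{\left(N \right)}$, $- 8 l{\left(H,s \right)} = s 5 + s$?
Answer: $- \frac{6195815}{91} \approx -68086.0$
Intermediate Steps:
$l{\left(H,s \right)} = - \frac{3 s}{4}$ ($l{\left(H,s \right)} = - \frac{s 5 + s}{8} = - \frac{5 s + s}{8} = - \frac{6 s}{8} = - \frac{3 s}{4}$)
$W{\left(I \right)} = \frac{-2 + I}{-22 + I}$
$D{\left(N \right)} = N$
$D{\left(W{\left(l{\left(-3,1 \right)} \right)} \right)} - 68086 = \frac{-2 - \frac{3}{4}}{-22 - \frac{3}{4}} - 68086 = \frac{1}{- \frac{91}{4}} \left(- \frac{11}{4}\right) - 68086 = \left(- \frac{4}{91}\right) \left(- \frac{11}{4}\right) - 68086 = \frac{11}{91} - 68086 = - \frac{6195815}{91}$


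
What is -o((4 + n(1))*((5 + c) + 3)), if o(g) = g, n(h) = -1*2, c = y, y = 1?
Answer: -18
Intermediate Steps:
c = 1
n(h) = -2
-o((4 + n(1))*((5 + c) + 3)) = -(4 - 2)*((5 + 1) + 3) = -2*(6 + 3) = -2*9 = -1*18 = -18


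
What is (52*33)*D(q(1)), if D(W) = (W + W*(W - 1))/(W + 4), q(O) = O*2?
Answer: 1144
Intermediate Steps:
q(O) = 2*O
D(W) = (W + W*(-1 + W))/(4 + W)
(52*33)*D(q(1)) = (52*33)*((2*1)**2/(4 + 2*1)) = 1716*(2**2/(4 + 2)) = 1716*(4/6) = 1716*(4*(1/6)) = 1716*(2/3) = 1144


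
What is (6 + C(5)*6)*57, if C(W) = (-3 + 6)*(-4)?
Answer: -3762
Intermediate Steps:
C(W) = -12 (C(W) = 3*(-4) = -12)
(6 + C(5)*6)*57 = (6 - 12*6)*57 = (6 - 72)*57 = -66*57 = -3762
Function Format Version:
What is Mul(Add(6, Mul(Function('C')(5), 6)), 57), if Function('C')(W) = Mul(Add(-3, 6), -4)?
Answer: -3762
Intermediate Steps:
Function('C')(W) = -12 (Function('C')(W) = Mul(3, -4) = -12)
Mul(Add(6, Mul(Function('C')(5), 6)), 57) = Mul(Add(6, Mul(-12, 6)), 57) = Mul(Add(6, -72), 57) = Mul(-66, 57) = -3762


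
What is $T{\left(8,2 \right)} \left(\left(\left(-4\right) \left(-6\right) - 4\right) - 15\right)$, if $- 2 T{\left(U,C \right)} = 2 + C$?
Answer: $-10$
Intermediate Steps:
$T{\left(U,C \right)} = -1 - \frac{C}{2}$ ($T{\left(U,C \right)} = - \frac{2 + C}{2} = -1 - \frac{C}{2}$)
$T{\left(8,2 \right)} \left(\left(\left(-4\right) \left(-6\right) - 4\right) - 15\right) = \left(-1 - 1\right) \left(\left(\left(-4\right) \left(-6\right) - 4\right) - 15\right) = \left(-1 - 1\right) \left(\left(24 - 4\right) - 15\right) = - 2 \left(20 - 15\right) = \left(-2\right) 5 = -10$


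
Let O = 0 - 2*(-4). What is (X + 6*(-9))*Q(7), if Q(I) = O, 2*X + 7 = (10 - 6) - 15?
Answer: -504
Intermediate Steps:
X = -9 (X = -7/2 + ((10 - 6) - 15)/2 = -7/2 + (4 - 15)/2 = -7/2 + (½)*(-11) = -7/2 - 11/2 = -9)
O = 8 (O = 0 + 8 = 8)
Q(I) = 8
(X + 6*(-9))*Q(7) = (-9 + 6*(-9))*8 = (-9 - 54)*8 = -63*8 = -504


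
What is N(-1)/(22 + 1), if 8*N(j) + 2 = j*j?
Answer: -1/184 ≈ -0.0054348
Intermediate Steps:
N(j) = -¼ + j²/8 (N(j) = -¼ + (j*j)/8 = -¼ + j²/8)
N(-1)/(22 + 1) = (-¼ + (⅛)*(-1)²)/(22 + 1) = (-¼ + (⅛)*1)/23 = (-¼ + ⅛)/23 = (1/23)*(-⅛) = -1/184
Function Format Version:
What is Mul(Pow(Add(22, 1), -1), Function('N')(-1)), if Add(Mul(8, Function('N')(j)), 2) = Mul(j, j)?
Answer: Rational(-1, 184) ≈ -0.0054348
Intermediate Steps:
Function('N')(j) = Add(Rational(-1, 4), Mul(Rational(1, 8), Pow(j, 2))) (Function('N')(j) = Add(Rational(-1, 4), Mul(Rational(1, 8), Mul(j, j))) = Add(Rational(-1, 4), Mul(Rational(1, 8), Pow(j, 2))))
Mul(Pow(Add(22, 1), -1), Function('N')(-1)) = Mul(Pow(Add(22, 1), -1), Add(Rational(-1, 4), Mul(Rational(1, 8), Pow(-1, 2)))) = Mul(Pow(23, -1), Add(Rational(-1, 4), Mul(Rational(1, 8), 1))) = Mul(Rational(1, 23), Add(Rational(-1, 4), Rational(1, 8))) = Mul(Rational(1, 23), Rational(-1, 8)) = Rational(-1, 184)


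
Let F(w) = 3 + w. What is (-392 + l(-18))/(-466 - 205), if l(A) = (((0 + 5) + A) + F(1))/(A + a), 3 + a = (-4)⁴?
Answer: 92129/157685 ≈ 0.58426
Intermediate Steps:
a = 253 (a = -3 + (-4)⁴ = -3 + 256 = 253)
l(A) = (9 + A)/(253 + A) (l(A) = (((0 + 5) + A) + (3 + 1))/(A + 253) = ((5 + A) + 4)/(253 + A) = (9 + A)/(253 + A))
(-392 + l(-18))/(-466 - 205) = (-392 + (9 - 18)/(253 - 18))/(-466 - 205) = (-392 - 9/235)/(-671) = (-392 + (1/235)*(-9))*(-1/671) = (-392 - 9/235)*(-1/671) = -92129/235*(-1/671) = 92129/157685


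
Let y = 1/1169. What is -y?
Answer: -1/1169 ≈ -0.00085543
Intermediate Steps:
y = 1/1169 ≈ 0.00085543
-y = -1*1/1169 = -1/1169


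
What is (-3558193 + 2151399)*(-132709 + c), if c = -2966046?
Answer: 4359309941470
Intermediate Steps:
(-3558193 + 2151399)*(-132709 + c) = (-3558193 + 2151399)*(-132709 - 2966046) = -1406794*(-3098755) = 4359309941470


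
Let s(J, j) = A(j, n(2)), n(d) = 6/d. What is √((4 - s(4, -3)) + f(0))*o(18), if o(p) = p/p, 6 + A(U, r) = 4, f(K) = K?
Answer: √6 ≈ 2.4495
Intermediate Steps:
A(U, r) = -2 (A(U, r) = -6 + 4 = -2)
s(J, j) = -2
o(p) = 1
√((4 - s(4, -3)) + f(0))*o(18) = √((4 - 1*(-2)) + 0)*1 = √((4 + 2) + 0)*1 = √(6 + 0)*1 = √6*1 = √6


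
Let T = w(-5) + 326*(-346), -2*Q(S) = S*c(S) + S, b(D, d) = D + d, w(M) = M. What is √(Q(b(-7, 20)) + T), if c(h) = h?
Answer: 26*I*√167 ≈ 335.99*I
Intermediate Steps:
Q(S) = -S/2 - S²/2 (Q(S) = -(S*S + S)/2 = -(S² + S)/2 = -(S + S²)/2 = -S/2 - S²/2)
T = -112801 (T = -5 + 326*(-346) = -5 - 112796 = -112801)
√(Q(b(-7, 20)) + T) = √(-(-7 + 20)*(1 + (-7 + 20))/2 - 112801) = √(-½*13*(1 + 13) - 112801) = √(-½*13*14 - 112801) = √(-91 - 112801) = √(-112892) = 26*I*√167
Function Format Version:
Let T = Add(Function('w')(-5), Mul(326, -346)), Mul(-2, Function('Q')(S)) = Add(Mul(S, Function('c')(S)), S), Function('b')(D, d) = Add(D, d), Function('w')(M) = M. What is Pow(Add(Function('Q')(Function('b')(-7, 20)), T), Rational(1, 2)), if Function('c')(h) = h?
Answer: Mul(26, I, Pow(167, Rational(1, 2))) ≈ Mul(335.99, I)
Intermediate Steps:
Function('Q')(S) = Add(Mul(Rational(-1, 2), S), Mul(Rational(-1, 2), Pow(S, 2))) (Function('Q')(S) = Mul(Rational(-1, 2), Add(Mul(S, S), S)) = Mul(Rational(-1, 2), Add(Pow(S, 2), S)) = Mul(Rational(-1, 2), Add(S, Pow(S, 2))) = Add(Mul(Rational(-1, 2), S), Mul(Rational(-1, 2), Pow(S, 2))))
T = -112801 (T = Add(-5, Mul(326, -346)) = Add(-5, -112796) = -112801)
Pow(Add(Function('Q')(Function('b')(-7, 20)), T), Rational(1, 2)) = Pow(Add(Mul(Rational(-1, 2), Add(-7, 20), Add(1, Add(-7, 20))), -112801), Rational(1, 2)) = Pow(Add(Mul(Rational(-1, 2), 13, Add(1, 13)), -112801), Rational(1, 2)) = Pow(Add(Mul(Rational(-1, 2), 13, 14), -112801), Rational(1, 2)) = Pow(Add(-91, -112801), Rational(1, 2)) = Pow(-112892, Rational(1, 2)) = Mul(26, I, Pow(167, Rational(1, 2)))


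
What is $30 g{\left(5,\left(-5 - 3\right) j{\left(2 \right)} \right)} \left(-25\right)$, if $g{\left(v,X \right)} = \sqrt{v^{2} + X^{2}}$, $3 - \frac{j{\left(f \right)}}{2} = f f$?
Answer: $- 750 \sqrt{281} \approx -12572.0$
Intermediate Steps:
$j{\left(f \right)} = 6 - 2 f^{2}$ ($j{\left(f \right)} = 6 - 2 f f = 6 - 2 f^{2}$)
$g{\left(v,X \right)} = \sqrt{X^{2} + v^{2}}$
$30 g{\left(5,\left(-5 - 3\right) j{\left(2 \right)} \right)} \left(-25\right) = 30 \sqrt{\left(\left(-5 - 3\right) \left(6 - 2 \cdot 2^{2}\right)\right)^{2} + 5^{2}} \left(-25\right) = 30 \sqrt{\left(- 8 \left(6 - 8\right)\right)^{2} + 25} \left(-25\right) = 30 \sqrt{\left(\left(-8\right) \left(-2\right)\right)^{2} + 25} \left(-25\right) = 30 \sqrt{16^{2} + 25} \left(-25\right) = 30 \sqrt{256 + 25} \left(-25\right) = 30 \sqrt{281} \left(-25\right) = - 750 \sqrt{281}$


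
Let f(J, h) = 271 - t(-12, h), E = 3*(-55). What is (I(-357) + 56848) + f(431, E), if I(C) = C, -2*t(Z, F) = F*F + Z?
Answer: 140737/2 ≈ 70369.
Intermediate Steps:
t(Z, F) = -Z/2 - F²/2 (t(Z, F) = -(F*F + Z)/2 = -(F² + Z)/2 = -(Z + F²)/2 = -Z/2 - F²/2)
E = -165
f(J, h) = 265 + h²/2 (f(J, h) = 271 - (-½*(-12) - h²/2) = 271 - (6 - h²/2) = 271 + (-6 + h²/2) = 265 + h²/2)
(I(-357) + 56848) + f(431, E) = (-357 + 56848) + (265 + (½)*(-165)²) = 56491 + (265 + (½)*27225) = 56491 + (265 + 27225/2) = 56491 + 27755/2 = 140737/2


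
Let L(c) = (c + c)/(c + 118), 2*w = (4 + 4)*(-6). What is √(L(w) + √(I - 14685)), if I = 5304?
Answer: √(-1128 + 2209*I*√9381)/47 ≈ 6.9407 + 6.9774*I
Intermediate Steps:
w = -24 (w = ((4 + 4)*(-6))/2 = (8*(-6))/2 = (½)*(-48) = -24)
L(c) = 2*c/(118 + c) (L(c) = (2*c)/(118 + c) = 2*c/(118 + c))
√(L(w) + √(I - 14685)) = √(2*(-24)/(118 - 24) + √(5304 - 14685)) = √(2*(-24)/94 + √(-9381)) = √(2*(-24)*(1/94) + I*√9381) = √(-24/47 + I*√9381)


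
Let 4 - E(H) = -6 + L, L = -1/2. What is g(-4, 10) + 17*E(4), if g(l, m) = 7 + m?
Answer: 391/2 ≈ 195.50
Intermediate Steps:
L = -½ (L = -1*½ = -½ ≈ -0.50000)
E(H) = 21/2 (E(H) = 4 - (-6 - ½) = 4 - 1*(-13/2) = 4 + 13/2 = 21/2)
g(-4, 10) + 17*E(4) = (7 + 10) + 17*(21/2) = 17 + 357/2 = 391/2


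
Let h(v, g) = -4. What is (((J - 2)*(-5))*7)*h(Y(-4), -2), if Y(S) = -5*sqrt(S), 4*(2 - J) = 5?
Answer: -175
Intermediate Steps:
J = 3/4 (J = 2 - 1/4*5 = 2 - 5/4 = 3/4 ≈ 0.75000)
(((J - 2)*(-5))*7)*h(Y(-4), -2) = (((3/4 - 2)*(-5))*7)*(-4) = (-5/4*(-5)*7)*(-4) = ((25/4)*7)*(-4) = (175/4)*(-4) = -175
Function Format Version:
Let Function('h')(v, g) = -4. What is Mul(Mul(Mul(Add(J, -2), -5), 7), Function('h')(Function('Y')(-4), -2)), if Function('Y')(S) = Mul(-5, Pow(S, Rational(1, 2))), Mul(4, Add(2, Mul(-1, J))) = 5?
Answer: -175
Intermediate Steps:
J = Rational(3, 4) (J = Add(2, Mul(Rational(-1, 4), 5)) = Add(2, Rational(-5, 4)) = Rational(3, 4) ≈ 0.75000)
Mul(Mul(Mul(Add(J, -2), -5), 7), Function('h')(Function('Y')(-4), -2)) = Mul(Mul(Mul(Add(Rational(3, 4), -2), -5), 7), -4) = Mul(Mul(Mul(Rational(-5, 4), -5), 7), -4) = Mul(Mul(Rational(25, 4), 7), -4) = Mul(Rational(175, 4), -4) = -175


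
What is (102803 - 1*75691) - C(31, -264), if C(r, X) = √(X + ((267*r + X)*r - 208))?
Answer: 27112 - √247931 ≈ 26614.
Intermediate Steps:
C(r, X) = √(-208 + X + r*(X + 267*r)) (C(r, X) = √(X + ((X + 267*r)*r - 208)) = √(X + (r*(X + 267*r) - 208)) = √(X + (-208 + r*(X + 267*r))) = √(-208 + X + r*(X + 267*r)))
(102803 - 1*75691) - C(31, -264) = (102803 - 1*75691) - √(-208 - 264 + 267*31² - 264*31) = (102803 - 75691) - √(-208 - 264 + 267*961 - 8184) = 27112 - √(-208 - 264 + 256587 - 8184) = 27112 - √247931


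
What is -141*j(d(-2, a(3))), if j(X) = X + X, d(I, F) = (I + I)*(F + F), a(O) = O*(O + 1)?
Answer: 27072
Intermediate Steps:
a(O) = O*(1 + O)
d(I, F) = 4*F*I (d(I, F) = (2*I)*(2*F) = 4*F*I)
j(X) = 2*X
-141*j(d(-2, a(3))) = -282*4*(3*(1 + 3))*(-2) = -282*4*(3*4)*(-2) = -282*4*12*(-2) = -282*(-96) = -141*(-192) = 27072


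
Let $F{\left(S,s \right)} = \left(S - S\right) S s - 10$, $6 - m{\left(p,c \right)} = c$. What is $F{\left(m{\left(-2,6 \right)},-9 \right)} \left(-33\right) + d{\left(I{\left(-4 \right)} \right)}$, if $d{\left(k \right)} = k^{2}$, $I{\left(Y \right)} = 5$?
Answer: $355$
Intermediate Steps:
$m{\left(p,c \right)} = 6 - c$
$F{\left(S,s \right)} = -10$ ($F{\left(S,s \right)} = 0 S s - 10 = 0 s - 10 = 0 - 10 = -10$)
$F{\left(m{\left(-2,6 \right)},-9 \right)} \left(-33\right) + d{\left(I{\left(-4 \right)} \right)} = \left(-10\right) \left(-33\right) + 5^{2} = 330 + 25 = 355$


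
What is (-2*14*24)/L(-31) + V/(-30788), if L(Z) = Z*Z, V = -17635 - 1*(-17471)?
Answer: -5132983/7396817 ≈ -0.69394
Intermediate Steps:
V = -164 (V = -17635 + 17471 = -164)
L(Z) = Z²
(-2*14*24)/L(-31) + V/(-30788) = (-2*14*24)/((-31)²) - 164/(-30788) = -28*24/961 - 164*(-1/30788) = -672*1/961 + 41/7697 = -672/961 + 41/7697 = -5132983/7396817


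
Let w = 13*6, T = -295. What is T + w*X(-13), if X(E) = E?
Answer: -1309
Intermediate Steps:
w = 78
T + w*X(-13) = -295 + 78*(-13) = -295 - 1014 = -1309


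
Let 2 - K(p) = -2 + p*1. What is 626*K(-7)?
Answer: 6886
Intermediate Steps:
K(p) = 4 - p (K(p) = 2 - (-2 + p*1) = 2 - (-2 + p) = 2 + (2 - p) = 4 - p)
626*K(-7) = 626*(4 - 1*(-7)) = 626*(4 + 7) = 626*11 = 6886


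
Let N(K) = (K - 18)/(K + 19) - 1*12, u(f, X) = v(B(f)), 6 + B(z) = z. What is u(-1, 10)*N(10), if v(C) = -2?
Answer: 712/29 ≈ 24.552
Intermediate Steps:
B(z) = -6 + z
u(f, X) = -2
N(K) = -12 + (-18 + K)/(19 + K) (N(K) = (-18 + K)/(19 + K) - 12 = -12 + (-18 + K)/(19 + K))
u(-1, 10)*N(10) = -2*(-246 - 11*10)/(19 + 10) = -2*(-246 - 110)/29 = -2*(-356)/29 = -2*(-356/29) = 712/29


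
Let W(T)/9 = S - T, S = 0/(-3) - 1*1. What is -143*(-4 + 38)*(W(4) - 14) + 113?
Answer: 286971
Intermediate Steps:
S = -1 (S = 0*(-1/3) - 1 = 0 - 1 = -1)
W(T) = -9 - 9*T (W(T) = 9*(-1 - T) = -9 - 9*T)
-143*(-4 + 38)*(W(4) - 14) + 113 = -143*(-4 + 38)*((-9 - 9*4) - 14) + 113 = -4862*((-9 - 36) - 14) + 113 = -4862*(-45 - 14) + 113 = -4862*(-59) + 113 = -143*(-2006) + 113 = 286858 + 113 = 286971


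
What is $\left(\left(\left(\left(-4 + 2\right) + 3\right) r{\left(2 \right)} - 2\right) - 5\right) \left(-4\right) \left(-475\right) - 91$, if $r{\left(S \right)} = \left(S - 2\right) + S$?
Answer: $-9591$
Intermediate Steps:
$r{\left(S \right)} = -2 + 2 S$ ($r{\left(S \right)} = \left(-2 + S\right) + S = -2 + 2 S$)
$\left(\left(\left(\left(-4 + 2\right) + 3\right) r{\left(2 \right)} - 2\right) - 5\right) \left(-4\right) \left(-475\right) - 91 = \left(\left(\left(\left(-4 + 2\right) + 3\right) \left(-2 + 2 \cdot 2\right) - 2\right) - 5\right) \left(-4\right) \left(-475\right) - 91 = \left(\left(\left(-2 + 3\right) \left(-2 + 4\right) - 2\right) - 5\right) \left(-4\right) \left(-475\right) - 91 = \left(\left(1 \cdot 2 - 2\right) - 5\right) \left(-4\right) \left(-475\right) - 91 = \left(\left(2 - 2\right) - 5\right) \left(-4\right) \left(-475\right) - 91 = \left(0 - 5\right) \left(-4\right) \left(-475\right) - 91 = \left(-5\right) \left(-4\right) \left(-475\right) - 91 = 20 \left(-475\right) - 91 = -9500 - 91 = -9591$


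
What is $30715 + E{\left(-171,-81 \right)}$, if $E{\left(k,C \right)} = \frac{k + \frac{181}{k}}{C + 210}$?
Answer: $\frac{677512763}{22059} \approx 30714.0$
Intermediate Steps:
$E{\left(k,C \right)} = \frac{k + \frac{181}{k}}{210 + C}$
$30715 + E{\left(-171,-81 \right)} = 30715 + \frac{181 + \left(-171\right)^{2}}{\left(-171\right) \left(210 - 81\right)} = 30715 - \frac{181 + 29241}{171 \cdot 129} = 30715 - \frac{1}{22059} \cdot 29422 = 30715 - \frac{29422}{22059} = \frac{677512763}{22059}$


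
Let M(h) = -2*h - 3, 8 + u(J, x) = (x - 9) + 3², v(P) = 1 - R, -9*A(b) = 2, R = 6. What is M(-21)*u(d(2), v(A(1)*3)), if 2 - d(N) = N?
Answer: -507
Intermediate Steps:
A(b) = -2/9 (A(b) = -⅑*2 = -2/9)
d(N) = 2 - N
v(P) = -5 (v(P) = 1 - 1*6 = 1 - 6 = -5)
u(J, x) = -8 + x (u(J, x) = -8 + ((x - 9) + 3²) = -8 + ((-9 + x) + 9) = -8 + x)
M(h) = -3 - 2*h
M(-21)*u(d(2), v(A(1)*3)) = (-3 - 2*(-21))*(-8 - 5) = (-3 + 42)*(-13) = 39*(-13) = -507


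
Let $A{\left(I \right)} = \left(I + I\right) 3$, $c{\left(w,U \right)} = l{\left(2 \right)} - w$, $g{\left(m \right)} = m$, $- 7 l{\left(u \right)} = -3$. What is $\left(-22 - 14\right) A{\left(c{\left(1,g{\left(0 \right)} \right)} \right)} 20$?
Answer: $\frac{17280}{7} \approx 2468.6$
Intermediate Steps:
$l{\left(u \right)} = \frac{3}{7}$ ($l{\left(u \right)} = \left(- \frac{1}{7}\right) \left(-3\right) = \frac{3}{7}$)
$c{\left(w,U \right)} = \frac{3}{7} - w$
$A{\left(I \right)} = 6 I$ ($A{\left(I \right)} = 2 I 3 = 6 I$)
$\left(-22 - 14\right) A{\left(c{\left(1,g{\left(0 \right)} \right)} \right)} 20 = \left(-22 - 14\right) 6 \left(\frac{3}{7} - 1\right) 20 = - 36 \cdot 6 \left(- \frac{4}{7}\right) 20 = \left(-36\right) \left(- \frac{24}{7}\right) 20 = \frac{864}{7} \cdot 20 = \frac{17280}{7}$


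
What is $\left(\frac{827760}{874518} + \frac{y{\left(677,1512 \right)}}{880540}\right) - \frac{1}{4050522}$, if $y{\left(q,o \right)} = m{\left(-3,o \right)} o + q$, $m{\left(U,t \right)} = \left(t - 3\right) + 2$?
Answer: $\frac{920622709264872787}{259924723996967820} \approx 3.5419$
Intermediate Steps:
$m{\left(U,t \right)} = -1 + t$ ($m{\left(U,t \right)} = \left(-3 + t\right) + 2 = -1 + t$)
$y{\left(q,o \right)} = q + o \left(-1 + o\right)$ ($y{\left(q,o \right)} = \left(-1 + o\right) o + q = o \left(-1 + o\right) + q = q + o \left(-1 + o\right)$)
$\left(\frac{827760}{874518} + \frac{y{\left(677,1512 \right)}}{880540}\right) - \frac{1}{4050522} = \left(\frac{827760}{874518} + \frac{677 + 1512 \left(-1 + 1512\right)}{880540}\right) - \frac{1}{4050522} = \left(827760 \cdot \frac{1}{874518} + \left(677 + 1512 \cdot 1511\right) \frac{1}{880540}\right) - \frac{1}{4050522} = \left(\frac{137960}{145753} + \left(677 + 2284632\right) \frac{1}{880540}\right) - \frac{1}{4050522} = \left(\frac{137960}{145753} + 2285309 \cdot \frac{1}{880540}\right) - \frac{1}{4050522} = \left(\frac{137960}{145753} + \frac{2285309}{880540}\right) - \frac{1}{4050522} = \frac{454569941077}{128341346620} - \frac{1}{4050522} = \frac{920622709264872787}{259924723996967820}$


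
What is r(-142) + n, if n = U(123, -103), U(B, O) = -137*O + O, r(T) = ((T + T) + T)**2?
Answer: 195484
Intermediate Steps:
r(T) = 9*T**2 (r(T) = (2*T + T)**2 = (3*T)**2 = 9*T**2)
U(B, O) = -136*O
n = 14008 (n = -136*(-103) = 14008)
r(-142) + n = 9*(-142)**2 + 14008 = 9*20164 + 14008 = 181476 + 14008 = 195484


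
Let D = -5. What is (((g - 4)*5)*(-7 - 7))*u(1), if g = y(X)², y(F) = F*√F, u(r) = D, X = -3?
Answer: -10850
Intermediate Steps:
u(r) = -5
y(F) = F^(3/2)
g = -27 (g = ((-3)^(3/2))² = (-3*I*√3)² = -27)
(((g - 4)*5)*(-7 - 7))*u(1) = (((-27 - 4)*5)*(-7 - 7))*(-5) = (-31*5*(-14))*(-5) = -155*(-14)*(-5) = 2170*(-5) = -10850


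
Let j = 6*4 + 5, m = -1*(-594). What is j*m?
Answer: 17226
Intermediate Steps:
m = 594
j = 29 (j = 24 + 5 = 29)
j*m = 29*594 = 17226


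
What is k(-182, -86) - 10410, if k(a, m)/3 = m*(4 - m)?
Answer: -33630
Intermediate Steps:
k(a, m) = 3*m*(4 - m) (k(a, m) = 3*(m*(4 - m)) = 3*m*(4 - m))
k(-182, -86) - 10410 = 3*(-86)*(4 - 1*(-86)) - 10410 = 3*(-86)*(4 + 86) - 10410 = 3*(-86)*90 - 10410 = -23220 - 10410 = -33630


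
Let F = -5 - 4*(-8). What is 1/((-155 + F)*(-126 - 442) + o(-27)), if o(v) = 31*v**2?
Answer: 1/95303 ≈ 1.0493e-5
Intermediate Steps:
F = 27 (F = -5 + 32 = 27)
1/((-155 + F)*(-126 - 442) + o(-27)) = 1/((-155 + 27)*(-126 - 442) + 31*(-27)**2) = 1/(-128*(-568) + 31*729) = 1/(72704 + 22599) = 1/95303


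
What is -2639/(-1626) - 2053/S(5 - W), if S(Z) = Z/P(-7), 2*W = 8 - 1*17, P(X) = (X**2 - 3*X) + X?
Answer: -420560287/30894 ≈ -13613.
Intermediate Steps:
P(X) = X**2 - 2*X
W = -9/2 (W = (8 - 1*17)/2 = (8 - 17)/2 = (1/2)*(-9) = -9/2 ≈ -4.5000)
S(Z) = Z/63 (S(Z) = Z/((-7*(-2 - 7))) = Z/((-7*(-9))) = Z/63)
-2639/(-1626) - 2053/S(5 - W) = -2639/(-1626) - 2053*63/(5 - 1*(-9/2)) = -2639*(-1/1626) - 2053*63/(5 + 9/2) = 2639/1626 - 2053/((1/63)*(19/2)) = 2639/1626 - 2053/19/126 = 2639/1626 - 2053*126/19 = 2639/1626 - 258678/19 = -420560287/30894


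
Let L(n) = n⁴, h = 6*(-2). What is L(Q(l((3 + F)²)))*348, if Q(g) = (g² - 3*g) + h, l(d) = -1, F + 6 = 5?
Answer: 1425408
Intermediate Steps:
F = -1 (F = -6 + 5 = -1)
h = -12
Q(g) = -12 + g² - 3*g (Q(g) = (g² - 3*g) - 12 = -12 + g² - 3*g)
L(Q(l((3 + F)²)))*348 = (-12 + (-1)² - 3*(-1))⁴*348 = (-12 + 1 + 3)⁴*348 = (-8)⁴*348 = 4096*348 = 1425408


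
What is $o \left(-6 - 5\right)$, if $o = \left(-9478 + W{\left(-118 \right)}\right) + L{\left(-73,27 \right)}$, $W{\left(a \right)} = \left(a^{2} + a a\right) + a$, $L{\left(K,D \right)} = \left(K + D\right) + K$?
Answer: $-199463$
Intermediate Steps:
$L{\left(K,D \right)} = D + 2 K$ ($L{\left(K,D \right)} = \left(D + K\right) + K = D + 2 K$)
$W{\left(a \right)} = a + 2 a^{2}$ ($W{\left(a \right)} = \left(a^{2} + a^{2}\right) + a = 2 a^{2} + a = a + 2 a^{2}$)
$o = 18133$ ($o = \left(-9478 - 118 \left(1 + 2 \left(-118\right)\right)\right) + \left(27 + 2 \left(-73\right)\right) = \left(-9478 - 118 \left(1 - 236\right)\right) + \left(27 - 146\right) = \left(-9478 - -27730\right) - 119 = \left(-9478 + 27730\right) - 119 = 18252 - 119 = 18133$)
$o \left(-6 - 5\right) = 18133 \left(-6 - 5\right) = 18133 \left(-11\right) = -199463$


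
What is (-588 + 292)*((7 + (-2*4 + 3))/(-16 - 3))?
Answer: 592/19 ≈ 31.158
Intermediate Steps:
(-588 + 292)*((7 + (-2*4 + 3))/(-16 - 3)) = -296*(7 + (-8 + 3))/(-19) = -296*(7 - 5)*(-1)/19 = -592*(-1)/19 = -296*(-2/19) = 592/19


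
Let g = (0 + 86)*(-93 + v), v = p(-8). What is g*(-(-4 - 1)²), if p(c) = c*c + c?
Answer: 79550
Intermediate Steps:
p(c) = c + c² (p(c) = c² + c = c + c²)
v = 56 (v = -8*(1 - 8) = -8*(-7) = 56)
g = -3182 (g = (0 + 86)*(-93 + 56) = 86*(-37) = -3182)
g*(-(-4 - 1)²) = -(-3182)*(-4 - 1)² = -(-3182)*(-5)² = -(-3182)*25 = -3182*(-25) = 79550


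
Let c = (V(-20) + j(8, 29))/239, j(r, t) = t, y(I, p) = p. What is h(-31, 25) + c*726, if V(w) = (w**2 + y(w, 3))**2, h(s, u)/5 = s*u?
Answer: 117003863/239 ≈ 4.8956e+5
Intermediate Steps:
h(s, u) = 5*s*u (h(s, u) = 5*(s*u) = 5*s*u)
V(w) = (3 + w**2)**2 (V(w) = (w**2 + 3)**2 = (3 + w**2)**2)
c = 162438/239 (c = ((3 + (-20)**2)**2 + 29)/239 = ((3 + 400)**2 + 29)*(1/239) = (403**2 + 29)*(1/239) = (162409 + 29)*(1/239) = 162438*(1/239) = 162438/239 ≈ 679.66)
h(-31, 25) + c*726 = 5*(-31)*25 + (162438/239)*726 = -3875 + 117929988/239 = 117003863/239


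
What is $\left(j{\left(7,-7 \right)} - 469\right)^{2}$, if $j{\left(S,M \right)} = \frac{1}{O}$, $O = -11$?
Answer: $\frac{26625600}{121} \approx 2.2005 \cdot 10^{5}$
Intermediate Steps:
$j{\left(S,M \right)} = - \frac{1}{11}$ ($j{\left(S,M \right)} = \frac{1}{-11} = - \frac{1}{11}$)
$\left(j{\left(7,-7 \right)} - 469\right)^{2} = \left(- \frac{1}{11} - 469\right)^{2} = \left(- \frac{5160}{11}\right)^{2} = \frac{26625600}{121}$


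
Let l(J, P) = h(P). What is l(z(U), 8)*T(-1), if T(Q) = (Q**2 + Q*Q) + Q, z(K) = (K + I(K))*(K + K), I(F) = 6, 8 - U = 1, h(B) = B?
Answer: 8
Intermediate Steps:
U = 7 (U = 8 - 1*1 = 8 - 1 = 7)
z(K) = 2*K*(6 + K) (z(K) = (K + 6)*(K + K) = (6 + K)*(2*K) = 2*K*(6 + K))
T(Q) = Q + 2*Q**2 (T(Q) = (Q**2 + Q**2) + Q = 2*Q**2 + Q = Q + 2*Q**2)
l(J, P) = P
l(z(U), 8)*T(-1) = 8*(-(1 + 2*(-1))) = 8*(-(1 - 2)) = 8*(-1*(-1)) = 8*1 = 8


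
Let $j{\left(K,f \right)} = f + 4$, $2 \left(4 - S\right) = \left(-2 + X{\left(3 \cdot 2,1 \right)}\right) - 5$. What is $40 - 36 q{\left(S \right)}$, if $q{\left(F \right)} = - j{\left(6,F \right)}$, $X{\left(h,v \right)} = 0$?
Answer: $454$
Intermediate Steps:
$S = \frac{15}{2}$ ($S = 4 - \frac{\left(-2 + 0\right) - 5}{2} = 4 - \frac{-2 - 5}{2} = 4 - - \frac{7}{2} = 4 + \frac{7}{2} = \frac{15}{2} \approx 7.5$)
$j{\left(K,f \right)} = 4 + f$
$q{\left(F \right)} = -4 - F$ ($q{\left(F \right)} = - (4 + F) = -4 - F$)
$40 - 36 q{\left(S \right)} = 40 - 36 \left(-4 - \frac{15}{2}\right) = 40 - -414 = 40 + 414 = 454$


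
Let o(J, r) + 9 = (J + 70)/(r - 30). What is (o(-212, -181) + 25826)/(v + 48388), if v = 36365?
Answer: 605281/1986987 ≈ 0.30462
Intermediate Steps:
o(J, r) = -9 + (70 + J)/(-30 + r) (o(J, r) = -9 + (J + 70)/(r - 30) = -9 + (70 + J)/(-30 + r))
(o(-212, -181) + 25826)/(v + 48388) = ((340 - 212 - 9*(-181))/(-30 - 181) + 25826)/(36365 + 48388) = ((340 - 212 + 1629)/(-211) + 25826)/84753 = (-1/211*1757 + 25826)*(1/84753) = (-1757/211 + 25826)*(1/84753) = (5447529/211)*(1/84753) = 605281/1986987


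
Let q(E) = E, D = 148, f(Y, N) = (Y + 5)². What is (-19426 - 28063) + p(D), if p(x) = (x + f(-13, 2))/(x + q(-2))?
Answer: -3466591/73 ≈ -47488.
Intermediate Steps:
f(Y, N) = (5 + Y)²
p(x) = (64 + x)/(-2 + x) (p(x) = (x + (5 - 13)²)/(x - 2) = (x + (-8)²)/(-2 + x) = (x + 64)/(-2 + x) = (64 + x)/(-2 + x))
(-19426 - 28063) + p(D) = (-19426 - 28063) + (64 + 148)/(-2 + 148) = -47489 + 212/146 = -47489 + (1/146)*212 = -47489 + 106/73 = -3466591/73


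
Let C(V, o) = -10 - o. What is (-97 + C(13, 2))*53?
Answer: -5777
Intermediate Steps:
(-97 + C(13, 2))*53 = (-97 + (-10 - 1*2))*53 = (-97 + (-10 - 2))*53 = (-97 - 12)*53 = -109*53 = -5777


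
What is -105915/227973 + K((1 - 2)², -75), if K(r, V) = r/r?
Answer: 40686/75991 ≈ 0.53541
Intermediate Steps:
K(r, V) = 1
-105915/227973 + K((1 - 2)², -75) = -105915/227973 + 1 = -105915*1/227973 + 1 = -35305/75991 + 1 = 40686/75991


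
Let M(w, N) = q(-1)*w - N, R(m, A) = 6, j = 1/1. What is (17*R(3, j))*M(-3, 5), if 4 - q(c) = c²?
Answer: -1428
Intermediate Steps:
j = 1 (j = 1*1 = 1)
q(c) = 4 - c²
M(w, N) = -N + 3*w (M(w, N) = (4 - 1*(-1)²)*w - N = (4 - 1*1)*w - N = (4 - 1)*w - N = 3*w - N = -N + 3*w)
(17*R(3, j))*M(-3, 5) = (17*6)*(-1*5 + 3*(-3)) = 102*(-5 - 9) = 102*(-14) = -1428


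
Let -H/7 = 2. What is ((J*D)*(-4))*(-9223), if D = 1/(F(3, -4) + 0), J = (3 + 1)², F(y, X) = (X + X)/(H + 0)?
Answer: 1032976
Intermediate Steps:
H = -14 (H = -7*2 = -14)
F(y, X) = -X/7 (F(y, X) = (X + X)/(-14 + 0) = (2*X)/(-14) = (2*X)*(-1/14) = -X/7)
J = 16 (J = 4² = 16)
D = 7/4 (D = 1/(-⅐*(-4) + 0) = 1/(4/7 + 0) = 1/(4/7) = 7/4 ≈ 1.7500)
((J*D)*(-4))*(-9223) = ((16*(7/4))*(-4))*(-9223) = (28*(-4))*(-9223) = -112*(-9223) = 1032976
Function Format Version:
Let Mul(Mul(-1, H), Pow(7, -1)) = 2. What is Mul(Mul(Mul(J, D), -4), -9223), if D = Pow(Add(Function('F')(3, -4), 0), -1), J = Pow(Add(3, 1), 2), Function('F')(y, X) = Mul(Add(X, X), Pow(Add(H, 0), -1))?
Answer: 1032976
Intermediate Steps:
H = -14 (H = Mul(-7, 2) = -14)
Function('F')(y, X) = Mul(Rational(-1, 7), X) (Function('F')(y, X) = Mul(Add(X, X), Pow(Add(-14, 0), -1)) = Mul(Mul(2, X), Pow(-14, -1)) = Mul(Mul(2, X), Rational(-1, 14)) = Mul(Rational(-1, 7), X))
J = 16 (J = Pow(4, 2) = 16)
D = Rational(7, 4) (D = Pow(Add(Mul(Rational(-1, 7), -4), 0), -1) = Pow(Add(Rational(4, 7), 0), -1) = Pow(Rational(4, 7), -1) = Rational(7, 4) ≈ 1.7500)
Mul(Mul(Mul(J, D), -4), -9223) = Mul(Mul(Mul(16, Rational(7, 4)), -4), -9223) = Mul(Mul(28, -4), -9223) = Mul(-112, -9223) = 1032976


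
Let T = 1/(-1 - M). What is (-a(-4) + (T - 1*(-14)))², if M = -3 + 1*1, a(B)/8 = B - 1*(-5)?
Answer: 49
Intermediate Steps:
a(B) = 40 + 8*B (a(B) = 8*(B - 1*(-5)) = 8*(B + 5) = 8*(5 + B) = 40 + 8*B)
M = -2 (M = -3 + 1 = -2)
T = 1 (T = 1/(-1 - 1*(-2)) = 1/(-1 + 2) = 1/1 = 1)
(-a(-4) + (T - 1*(-14)))² = (-(40 + 8*(-4)) + (1 - 1*(-14)))² = (-(40 - 32) + (1 + 14))² = (-8 + 15)² = 7² = 49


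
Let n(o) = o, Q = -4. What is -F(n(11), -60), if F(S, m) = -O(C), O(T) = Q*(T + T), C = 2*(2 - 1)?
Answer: -16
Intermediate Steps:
C = 2 (C = 2*1 = 2)
O(T) = -8*T (O(T) = -4*(T + T) = -8*T)
F(S, m) = 16 (F(S, m) = -(-8)*2 = -1*(-16) = 16)
-F(n(11), -60) = -1*16 = -16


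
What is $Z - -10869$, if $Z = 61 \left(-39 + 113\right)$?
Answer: $15383$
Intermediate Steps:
$Z = 4514$ ($Z = 61 \cdot 74 = 4514$)
$Z - -10869 = 4514 - -10869 = 4514 + 10869 = 15383$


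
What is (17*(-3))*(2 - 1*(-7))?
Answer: -459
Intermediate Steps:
(17*(-3))*(2 - 1*(-7)) = -51*(2 + 7) = -51*9 = -459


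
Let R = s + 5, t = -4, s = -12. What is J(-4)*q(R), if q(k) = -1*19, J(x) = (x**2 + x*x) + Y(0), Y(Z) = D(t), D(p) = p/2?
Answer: -570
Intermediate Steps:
D(p) = p/2 (D(p) = p*(1/2) = p/2)
Y(Z) = -2 (Y(Z) = (1/2)*(-4) = -2)
R = -7 (R = -12 + 5 = -7)
J(x) = -2 + 2*x**2 (J(x) = (x**2 + x*x) - 2 = (x**2 + x**2) - 2 = 2*x**2 - 2 = -2 + 2*x**2)
q(k) = -19
J(-4)*q(R) = (-2 + 2*(-4)**2)*(-19) = (-2 + 2*16)*(-19) = (-2 + 32)*(-19) = 30*(-19) = -570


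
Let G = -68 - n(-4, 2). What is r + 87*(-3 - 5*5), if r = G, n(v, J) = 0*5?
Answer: -2504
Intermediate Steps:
n(v, J) = 0
G = -68 (G = -68 - 1*0 = -68 + 0 = -68)
r = -68
r + 87*(-3 - 5*5) = -68 + 87*(-3 - 5*5) = -68 + 87*(-3 - 25) = -68 + 87*(-28) = -68 - 2436 = -2504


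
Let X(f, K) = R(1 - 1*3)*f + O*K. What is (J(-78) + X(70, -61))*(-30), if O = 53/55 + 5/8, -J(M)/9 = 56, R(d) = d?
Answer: 977997/44 ≈ 22227.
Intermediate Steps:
J(M) = -504 (J(M) = -9*56 = -504)
O = 699/440 (O = 53*(1/55) + 5*(1/8) = 53/55 + 5/8 = 699/440 ≈ 1.5886)
X(f, K) = -2*f + 699*K/440 (X(f, K) = (1 - 1*3)*f + 699*K/440 = (1 - 3)*f + 699*K/440 = -2*f + 699*K/440)
(J(-78) + X(70, -61))*(-30) = (-504 + (-2*70 + (699/440)*(-61)))*(-30) = (-504 + (-140 - 42639/440))*(-30) = (-504 - 104239/440)*(-30) = -325999/440*(-30) = 977997/44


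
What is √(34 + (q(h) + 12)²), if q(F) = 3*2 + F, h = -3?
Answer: √259 ≈ 16.093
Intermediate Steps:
q(F) = 6 + F
√(34 + (q(h) + 12)²) = √(34 + ((6 - 3) + 12)²) = √(34 + (3 + 12)²) = √(34 + 15²) = √(34 + 225) = √259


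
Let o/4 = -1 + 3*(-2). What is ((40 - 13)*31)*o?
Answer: -23436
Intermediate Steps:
o = -28 (o = 4*(-1 + 3*(-2)) = 4*(-1 - 6) = 4*(-7) = -28)
((40 - 13)*31)*o = ((40 - 13)*31)*(-28) = (27*31)*(-28) = 837*(-28) = -23436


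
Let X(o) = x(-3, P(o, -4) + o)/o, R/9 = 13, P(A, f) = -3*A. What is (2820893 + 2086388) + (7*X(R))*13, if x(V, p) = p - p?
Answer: 4907281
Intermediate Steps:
R = 117 (R = 9*13 = 117)
x(V, p) = 0
X(o) = 0 (X(o) = 0/o = 0)
(2820893 + 2086388) + (7*X(R))*13 = (2820893 + 2086388) + (7*0)*13 = 4907281 + 0*13 = 4907281 + 0 = 4907281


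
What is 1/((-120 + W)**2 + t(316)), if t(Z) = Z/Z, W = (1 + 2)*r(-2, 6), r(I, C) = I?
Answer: 1/15877 ≈ 6.2984e-5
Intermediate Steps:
W = -6 (W = (1 + 2)*(-2) = 3*(-2) = -6)
t(Z) = 1
1/((-120 + W)**2 + t(316)) = 1/((-120 - 6)**2 + 1) = 1/((-126)**2 + 1) = 1/(15876 + 1) = 1/15877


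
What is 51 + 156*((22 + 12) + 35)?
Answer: 10815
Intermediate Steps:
51 + 156*((22 + 12) + 35) = 51 + 156*(34 + 35) = 51 + 156*69 = 51 + 10764 = 10815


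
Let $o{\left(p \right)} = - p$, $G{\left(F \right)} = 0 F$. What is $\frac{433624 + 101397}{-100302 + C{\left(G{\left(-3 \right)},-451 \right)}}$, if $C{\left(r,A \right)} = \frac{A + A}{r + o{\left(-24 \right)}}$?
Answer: $- \frac{6420252}{1204075} \approx -5.3321$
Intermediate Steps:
$G{\left(F \right)} = 0$
$C{\left(r,A \right)} = \frac{2 A}{24 + r}$ ($C{\left(r,A \right)} = \frac{A + A}{r - -24} = \frac{2 A}{r + 24} = \frac{2 A}{24 + r}$)
$\frac{433624 + 101397}{-100302 + C{\left(G{\left(-3 \right)},-451 \right)}} = \frac{433624 + 101397}{-100302 + 2 \left(-451\right) \frac{1}{24 + 0}} = \frac{535021}{-100302 + 2 \left(-451\right) \frac{1}{24}} = \frac{535021}{-100302 - \frac{451}{12}} = \frac{535021}{- \frac{1204075}{12}} = 535021 \left(- \frac{12}{1204075}\right) = - \frac{6420252}{1204075}$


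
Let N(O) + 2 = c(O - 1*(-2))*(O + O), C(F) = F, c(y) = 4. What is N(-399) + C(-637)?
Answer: -3831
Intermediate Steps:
N(O) = -2 + 8*O (N(O) = -2 + 4*(O + O) = -2 + 4*(2*O) = -2 + 8*O)
N(-399) + C(-637) = (-2 + 8*(-399)) - 637 = (-2 - 3192) - 637 = -3194 - 637 = -3831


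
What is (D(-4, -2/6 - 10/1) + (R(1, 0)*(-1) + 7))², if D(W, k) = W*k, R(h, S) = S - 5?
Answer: 25600/9 ≈ 2844.4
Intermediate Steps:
R(h, S) = -5 + S
(D(-4, -2/6 - 10/1) + (R(1, 0)*(-1) + 7))² = (-4*(-2/6 - 10/1) + ((-5 + 0)*(-1) + 7))² = (-4*(-2*⅙ - 10*1) + (-5*(-1) + 7))² = (-4*(-⅓ - 10) + (5 + 7))² = (-4*(-31/3) + 12)² = (124/3 + 12)² = (160/3)² = 25600/9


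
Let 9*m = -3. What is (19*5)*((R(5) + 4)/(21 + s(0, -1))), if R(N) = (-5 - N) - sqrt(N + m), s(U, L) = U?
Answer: -190/7 - 95*sqrt(42)/63 ≈ -36.915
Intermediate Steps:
m = -1/3 (m = (1/9)*(-3) = -1/3 ≈ -0.33333)
R(N) = -5 - N - sqrt(-1/3 + N) (R(N) = (-5 - N) - sqrt(N - 1/3) = (-5 - N) - sqrt(-1/3 + N) = -5 - N - sqrt(-1/3 + N))
(19*5)*((R(5) + 4)/(21 + s(0, -1))) = (19*5)*(((-5 - 1*5 - sqrt(-3 + 9*5)/3) + 4)/(21 + 0)) = 95*(((-5 - 5 - sqrt(-3 + 45)/3) + 4)/21) = 95*(((-5 - 5 - sqrt(42)/3) + 4)*(1/21)) = 95*(((-10 - sqrt(42)/3) + 4)*(1/21)) = 95*((-6 - sqrt(42)/3)*(1/21)) = 95*(-2/7 - sqrt(42)/63) = -190/7 - 95*sqrt(42)/63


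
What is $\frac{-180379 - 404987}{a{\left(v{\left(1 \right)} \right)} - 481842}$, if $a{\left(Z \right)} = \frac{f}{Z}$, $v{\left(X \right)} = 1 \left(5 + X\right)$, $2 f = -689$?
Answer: $\frac{7024392}{5782793} \approx 1.2147$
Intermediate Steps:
$f = - \frac{689}{2}$ ($f = \frac{1}{2} \left(-689\right) = - \frac{689}{2} \approx -344.5$)
$v{\left(X \right)} = 5 + X$
$a{\left(Z \right)} = - \frac{689}{2 Z}$
$\frac{-180379 - 404987}{a{\left(v{\left(1 \right)} \right)} - 481842} = \frac{-180379 - 404987}{- \frac{689}{2 \left(5 + 1\right)} - 481842} = - \frac{585366}{- \frac{689}{2 \cdot 6} - 481842} = - \frac{585366}{\left(- \frac{689}{2}\right) \frac{1}{6} - 481842} = - \frac{585366}{- \frac{689}{12} - 481842} = - \frac{585366}{- \frac{5782793}{12}} = \left(-585366\right) \left(- \frac{12}{5782793}\right) = \frac{7024392}{5782793}$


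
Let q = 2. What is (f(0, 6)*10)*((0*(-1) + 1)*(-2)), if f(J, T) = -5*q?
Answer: 200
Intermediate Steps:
f(J, T) = -10 (f(J, T) = -5*2 = -10)
(f(0, 6)*10)*((0*(-1) + 1)*(-2)) = (-10*10)*((0*(-1) + 1)*(-2)) = -100*(0 + 1)*(-2) = -100*(-2) = 200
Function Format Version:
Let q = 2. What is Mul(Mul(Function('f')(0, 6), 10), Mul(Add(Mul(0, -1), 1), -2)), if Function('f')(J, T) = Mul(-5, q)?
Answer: 200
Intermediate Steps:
Function('f')(J, T) = -10 (Function('f')(J, T) = Mul(-5, 2) = -10)
Mul(Mul(Function('f')(0, 6), 10), Mul(Add(Mul(0, -1), 1), -2)) = Mul(Mul(-10, 10), Mul(Add(Mul(0, -1), 1), -2)) = Mul(-100, Mul(Add(0, 1), -2)) = Mul(-100, Mul(1, -2)) = Mul(-100, -2) = 200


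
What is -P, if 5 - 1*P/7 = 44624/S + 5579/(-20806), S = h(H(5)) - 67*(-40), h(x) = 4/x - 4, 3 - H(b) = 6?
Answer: 1667608439/20868418 ≈ 79.911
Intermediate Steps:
H(b) = -3 (H(b) = 3 - 1*6 = 3 - 6 = -3)
h(x) = -4 + 4/x
S = 8024/3 (S = (-4 + 4/(-3)) - 67*(-40) = (-4 + 4*(-⅓)) + 2680 = (-4 - 4/3) + 2680 = -16/3 + 2680 = 8024/3 ≈ 2674.7)
P = -1667608439/20868418 (P = 35 - 7*(44624/(8024/3) + 5579/(-20806)) = 35 - 7*(44624*(3/8024) + 5579*(-1/20806)) = 35 - 7*(16734/1003 - 5579/20806) = 35 - 7*342571867/20868418 = 35 - 2398003069/20868418 = -1667608439/20868418 ≈ -79.911)
-P = -1*(-1667608439/20868418) = 1667608439/20868418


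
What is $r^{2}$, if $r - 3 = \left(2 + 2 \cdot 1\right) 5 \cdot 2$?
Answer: $1849$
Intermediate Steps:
$r = 43$ ($r = 3 + \left(2 + 2 \cdot 1\right) 5 \cdot 2 = 3 + \left(2 + 2\right) 5 \cdot 2 = 3 + 4 \cdot 5 \cdot 2 = 3 + 20 \cdot 2 = 3 + 40 = 43$)
$r^{2} = 43^{2} = 1849$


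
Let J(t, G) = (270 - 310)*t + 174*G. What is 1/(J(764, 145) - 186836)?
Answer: -1/192166 ≈ -5.2038e-6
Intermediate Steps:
J(t, G) = -40*t + 174*G
1/(J(764, 145) - 186836) = 1/((-40*764 + 174*145) - 186836) = 1/((-30560 + 25230) - 186836) = 1/(-5330 - 186836) = 1/(-192166) = -1/192166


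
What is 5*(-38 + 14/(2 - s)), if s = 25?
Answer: -4440/23 ≈ -193.04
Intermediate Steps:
5*(-38 + 14/(2 - s)) = 5*(-38 + 14/(2 - 1*25)) = 5*(-38 + 14/(2 - 25)) = 5*(-38 + 14/(-23)) = 5*(-38 + 14*(-1/23)) = 5*(-38 - 14/23) = 5*(-888/23) = -4440/23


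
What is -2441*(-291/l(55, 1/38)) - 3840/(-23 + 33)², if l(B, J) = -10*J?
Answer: -13496481/5 ≈ -2.6993e+6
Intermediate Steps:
-2441*(-291/l(55, 1/38)) - 3840/(-23 + 33)² = -2441/(-10/38/(-291)) - 3840/(-23 + 33)² = -2441/(-10*1/38*(-1/291)) - 3840/(10²) = -2441/((-5/19*(-1/291))) - 3840/100 = -2441/5/5529 - 3840*1/100 = -2441*5529/5 - 192/5 = -13496289/5 - 192/5 = -13496481/5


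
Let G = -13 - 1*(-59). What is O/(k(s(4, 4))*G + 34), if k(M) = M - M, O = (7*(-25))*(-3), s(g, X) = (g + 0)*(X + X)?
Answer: 525/34 ≈ 15.441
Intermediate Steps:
s(g, X) = 2*X*g (s(g, X) = g*(2*X) = 2*X*g)
O = 525 (O = -175*(-3) = 525)
G = 46 (G = -13 + 59 = 46)
k(M) = 0
O/(k(s(4, 4))*G + 34) = 525/(0*46 + 34) = 525/(0 + 34) = 525/34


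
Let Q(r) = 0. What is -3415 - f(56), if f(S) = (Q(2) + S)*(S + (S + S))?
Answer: -12823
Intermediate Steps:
f(S) = 3*S² (f(S) = (0 + S)*(S + (S + S)) = S*(S + 2*S) = S*(3*S) = 3*S²)
-3415 - f(56) = -3415 - 3*56² = -3415 - 3*3136 = -3415 - 1*9408 = -3415 - 9408 = -12823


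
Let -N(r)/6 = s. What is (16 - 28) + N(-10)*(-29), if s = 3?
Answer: 510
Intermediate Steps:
N(r) = -18 (N(r) = -6*3 = -18)
(16 - 28) + N(-10)*(-29) = (16 - 28) - 18*(-29) = -12 + 522 = 510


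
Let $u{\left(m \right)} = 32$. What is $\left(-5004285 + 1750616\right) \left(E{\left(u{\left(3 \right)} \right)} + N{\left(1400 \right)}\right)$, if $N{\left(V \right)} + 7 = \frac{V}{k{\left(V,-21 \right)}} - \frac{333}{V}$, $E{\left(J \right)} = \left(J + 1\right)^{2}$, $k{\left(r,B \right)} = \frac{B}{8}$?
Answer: $- \frac{7494504428269}{4200} \approx -1.7844 \cdot 10^{9}$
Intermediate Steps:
$k{\left(r,B \right)} = \frac{B}{8}$ ($k{\left(r,B \right)} = B \frac{1}{8} = \frac{B}{8}$)
$E{\left(J \right)} = \left(1 + J\right)^{2}$
$N{\left(V \right)} = -7 - \frac{333}{V} - \frac{8 V}{21}$ ($N{\left(V \right)} = -7 + \left(\frac{V}{\frac{1}{8} \left(-21\right)} - \frac{333}{V}\right) = -7 + \left(\frac{V}{- \frac{21}{8}} - \frac{333}{V}\right) = -7 + \left(V \left(- \frac{8}{21}\right) - \frac{333}{V}\right) = -7 - \left(\frac{333}{V} + \frac{8 V}{21}\right) = -7 - \frac{333}{V} - \frac{8 V}{21}$)
$\left(-5004285 + 1750616\right) \left(E{\left(u{\left(3 \right)} \right)} + N{\left(1400 \right)}\right) = \left(-5004285 + 1750616\right) \left(\left(1 + 32\right)^{2} - \left(\frac{1621}{3} + \frac{333}{1400}\right)\right) = - 3253669 \left(33^{2} - \frac{2270399}{4200}\right) = - 3253669 \left(1089 - \frac{2270399}{4200}\right) = \left(-3253669\right) \frac{2303401}{4200} = - \frac{7494504428269}{4200}$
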